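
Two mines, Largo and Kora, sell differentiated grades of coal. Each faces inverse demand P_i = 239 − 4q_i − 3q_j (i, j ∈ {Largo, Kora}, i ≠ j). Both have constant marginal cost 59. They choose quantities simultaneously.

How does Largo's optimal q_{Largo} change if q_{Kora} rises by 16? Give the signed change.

-6

Mine Largo's profit: π = q_{Largo}(239 − 4q_{Largo} − 3q_{Kora}) − 59q_{Largo}.
∂π/∂q_{Largo} = 180 − 8q_{Largo} − 3q_{Kora} = 0 ⇒ q_{Largo} = 22.5 − 0.375q_{Kora}.
The reaction-function slope is −0.375, so a 16-unit rise in q_{Kora} moves q_{Largo} by −0.375 × 16 = −6. Largo's best response falls — the actions are strategic substitutes.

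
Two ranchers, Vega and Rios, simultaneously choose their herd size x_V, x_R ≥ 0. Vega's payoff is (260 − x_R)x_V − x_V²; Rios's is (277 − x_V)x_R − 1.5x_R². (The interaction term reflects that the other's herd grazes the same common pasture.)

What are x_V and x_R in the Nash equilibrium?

Expanding Vega's payoff: 260x_V − x_Rx_V − x_V².
∂π/∂x_V = 260 − x_R − 2x_V = 0, so x_V = 130 − 0.5x_R.
Likewise for Rios: x_R = 277/3 − (1/3)x_V.
Plugging x_R into Vega's best response: x_V = 130 − 0.5(277/3 − (1/3)x_V) ⇒ (5/6)x_V = 503/6, so x_V = 100.6.
Then x_R = 277/3 − (1/3)·100.6 = 58.8.

100.6, 58.8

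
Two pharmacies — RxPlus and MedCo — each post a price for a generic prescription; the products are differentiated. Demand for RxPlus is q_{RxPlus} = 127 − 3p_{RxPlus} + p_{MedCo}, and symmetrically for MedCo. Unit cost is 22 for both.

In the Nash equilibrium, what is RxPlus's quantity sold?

49.8

RxPlus's profit: π = (p_{RxPlus} − 22)(127 − 3p_{RxPlus} + p_{MedCo}).
∂π/∂p_{RxPlus} = 193 − 6p_{RxPlus} + p_{MedCo} = 0 ⇒ p_{RxPlus} = 193/6 + (1/6)p_{MedCo}.
The game is symmetric, so in equilibrium p_{MedCo} = p_{RxPlus}: the reaction function gives (5/6)p_{RxPlus} = 193/6, hence p_{RxPlus} = 38.6.
q_{RxPlus} = 127 − 3·38.6 + 38.6 = 49.8.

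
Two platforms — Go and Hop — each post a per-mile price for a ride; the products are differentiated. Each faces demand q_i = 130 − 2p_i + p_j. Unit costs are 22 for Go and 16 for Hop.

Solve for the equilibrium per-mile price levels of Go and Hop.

Go's profit: π = (p_{Go} − 22)(130 − 2p_{Go} + p_{Hop}).
∂π/∂p_{Go} = 174 − 4p_{Go} + p_{Hop} = 0 ⇒ p_{Go} = 43.5 + 0.25p_{Hop}.
Similarly p_{Hop} = 40.5 + 0.25p_{Go}.
Solving the two reaction functions simultaneously: (1 − (0.25)(0.25))p_{Go} = 43.5 + 0.25·40.5, so 0.9375p_{Go} = 53.625 and p_{Go} = 57.2.
Then p_{Hop} = 40.5 + 0.25·57.2 = 54.8.

57.2, 54.8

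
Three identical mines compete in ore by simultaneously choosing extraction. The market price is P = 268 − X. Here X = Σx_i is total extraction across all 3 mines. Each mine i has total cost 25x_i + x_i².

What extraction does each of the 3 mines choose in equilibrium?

A representative mine's profit is π_i = x_i(268 − X) − 25x_i − x_i², with X = x_i + Σ_{j≠i} x_j.
First-order condition: 243 − 4x_i − Σ_{j≠i} x_j = 0.
In a symmetric equilibrium every mine chooses the same x, so Σ_{j≠i} x_j = 2x. The condition becomes 243 − 6x = 0, giving x = 243/6 = 40.5.

40.5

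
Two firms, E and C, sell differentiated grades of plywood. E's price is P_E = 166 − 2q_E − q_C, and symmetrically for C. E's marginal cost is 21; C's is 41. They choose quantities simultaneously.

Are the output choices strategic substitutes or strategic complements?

Firm E's profit: π = q_E(166 − 2q_E − q_C) − 21q_E.
∂π/∂q_E = 145 − 4q_E − q_C = 0 ⇒ q_E = 36.25 − 0.25q_C.
The best-response slope dq_E/dq_C = −0.25 < 0: the reaction function is downward-sloping, so the choices are strategic substitutes.

strategic substitutes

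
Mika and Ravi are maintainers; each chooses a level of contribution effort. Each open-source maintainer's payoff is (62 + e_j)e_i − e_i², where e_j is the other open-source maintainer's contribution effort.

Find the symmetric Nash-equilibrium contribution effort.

Mika's payoff is (62 + e_R)e_M − e_M².
∂π/∂e_M = 62 + e_R − 2e_M = 0, so e_M = 31 + 0.5e_R.
The game is symmetric, so in equilibrium e_R = e_M: the reaction function gives 0.5e_M = 31, hence e_M = 62.

62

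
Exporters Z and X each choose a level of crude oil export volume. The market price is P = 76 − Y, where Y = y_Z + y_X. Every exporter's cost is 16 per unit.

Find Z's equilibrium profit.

Exporter Z's profit: π = y_Z(76 − (y_Z + y_X)) − 16y_Z.
∂π/∂y_Z = 60 − 2y_Z − y_X = 0, so y_Z = 30 − 0.5y_X.
Setting y_Z = y_X in the reaction function: y_Z = 30 − 0.5y_Z, so y_Z = 30 / 1.5 = 20.
Price P = 76 − 40 = 36.
Z's profit: (36 − 16)·20 = 400.

400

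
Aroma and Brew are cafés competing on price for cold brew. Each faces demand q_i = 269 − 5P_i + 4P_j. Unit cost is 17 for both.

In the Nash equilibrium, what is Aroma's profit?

Aroma's profit: π = (P_{Aroma} − 17)(269 − 5P_{Aroma} + 4P_{Brew}).
∂π/∂P_{Aroma} = 354 − 10P_{Aroma} + 4P_{Brew} = 0 ⇒ P_{Aroma} = 35.4 + 0.4P_{Brew}.
Setting P_{Aroma} = P_{Brew} in the reaction function: P_{Aroma} = 35.4 + 0.4P_{Aroma}, so P_{Aroma} = 35.4 / 0.6 = 59.
q_{Aroma} = 269 − 5·59 + 4·59 = 210.
Profit = (59 − 17)·210 = 8820.

8820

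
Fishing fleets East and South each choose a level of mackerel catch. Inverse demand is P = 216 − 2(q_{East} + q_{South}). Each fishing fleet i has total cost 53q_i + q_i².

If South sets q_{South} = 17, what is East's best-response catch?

Fishing fleet East's profit: π = q_{East}(216 − 2(q_{East} + q_{South})) − 53q_{East} − q_{East}².
∂π/∂q_{East} = 163 − 6q_{East} − 2q_{South} = 0, so q_{East} = 163/6 − (1/3)q_{South}.
At q_{South} = 17: q_{East} = 163/6 − (1/3)·17 = 21.5.

21.5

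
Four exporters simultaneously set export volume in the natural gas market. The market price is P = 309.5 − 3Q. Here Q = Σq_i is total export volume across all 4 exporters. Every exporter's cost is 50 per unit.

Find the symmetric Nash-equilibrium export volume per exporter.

17.3

A representative exporter's profit is π_i = q_i(309.5 − 3Q) − 50q_i, with Q = q_i + Σ_{j≠i} q_j.
First-order condition: 259.5 − 6q_i − 3Σ_{j≠i} q_j = 0.
With identical exporters, set every q_j = q: then 259.5 − 6q − 9q = 0, i.e. q = 259.5/15 = 17.3.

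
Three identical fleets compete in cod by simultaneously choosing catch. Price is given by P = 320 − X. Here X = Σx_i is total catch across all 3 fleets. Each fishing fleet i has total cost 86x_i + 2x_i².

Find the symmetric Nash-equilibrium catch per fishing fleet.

29.25

A representative fishing fleet's profit is π_i = x_i(320 − X) − 86x_i − 2x_i², with X = x_i + Σ_{j≠i} x_j.
First-order condition: 234 − 6x_i − Σ_{j≠i} x_j = 0.
In a symmetric equilibrium every fishing fleet chooses the same x, so Σ_{j≠i} x_j = 2x. The condition becomes 234 − 8x = 0, giving x = 234/8 = 29.25.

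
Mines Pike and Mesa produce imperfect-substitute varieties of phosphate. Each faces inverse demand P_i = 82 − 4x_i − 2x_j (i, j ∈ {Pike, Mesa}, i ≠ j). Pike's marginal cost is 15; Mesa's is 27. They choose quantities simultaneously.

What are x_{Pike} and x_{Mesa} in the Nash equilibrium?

Mine Pike's profit: π = x_{Pike}(82 − 4x_{Pike} − 2x_{Mesa}) − 15x_{Pike}.
∂π/∂x_{Pike} = 67 − 8x_{Pike} − 2x_{Mesa} = 0 ⇒ x_{Pike} = 8.375 − 0.25x_{Mesa}.
Similarly x_{Mesa} = 6.875 − 0.25x_{Pike}.
Plugging x_{Mesa} into Pike's best response: x_{Pike} = 8.375 − 0.25(6.875 − 0.25x_{Pike}) ⇒ 0.9375x_{Pike} = 213/32, so x_{Pike} = 7.1.
Then x_{Mesa} = 6.875 − 0.25·7.1 = 5.1.

7.1, 5.1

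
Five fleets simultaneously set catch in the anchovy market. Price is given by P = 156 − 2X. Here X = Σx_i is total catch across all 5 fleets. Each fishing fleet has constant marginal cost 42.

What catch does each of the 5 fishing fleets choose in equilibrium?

9.5

A representative fishing fleet's profit is π_i = x_i(156 − 2X) − 42x_i, with X = x_i + Σ_{j≠i} x_j.
First-order condition: 114 − 4x_i − 2Σ_{j≠i} x_j = 0.
With identical fishing fleets, set every x_j = x: then 114 − 4x − 8x = 0, i.e. x = 114/12 = 9.5.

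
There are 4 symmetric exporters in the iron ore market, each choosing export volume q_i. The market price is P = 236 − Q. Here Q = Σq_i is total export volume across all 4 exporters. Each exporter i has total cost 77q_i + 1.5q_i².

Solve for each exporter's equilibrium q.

19.875

A representative exporter's profit is π_i = q_i(236 − Q) − 77q_i − 1.5q_i², with Q = q_i + Σ_{j≠i} q_j.
First-order condition: 159 − 5q_i − Σ_{j≠i} q_j = 0.
Imposing symmetry (q_j = q for all j) turns Σ_{j≠i} q_j into 3q, so 159 = 8q and q = 19.875.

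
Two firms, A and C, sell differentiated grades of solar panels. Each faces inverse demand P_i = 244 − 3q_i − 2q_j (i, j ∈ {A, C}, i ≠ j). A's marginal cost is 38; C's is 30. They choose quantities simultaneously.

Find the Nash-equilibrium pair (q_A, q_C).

Firm A's profit: π = q_A(244 − 3q_A − 2q_C) − 38q_A.
∂π/∂q_A = 206 − 6q_A − 2q_C = 0 ⇒ q_A = 103/3 − (1/3)q_C.
Similarly q_C = 107/3 − (1/3)q_A.
Substituting the second reaction function into the first: q_A = 103/3 − (1/3)(107/3 − (1/3)q_A), which gives (8/9)q_A = 202/9 ⇒ q_A = 25.25.
Then q_C = 107/3 − (1/3)·25.25 = 27.25.

25.25, 27.25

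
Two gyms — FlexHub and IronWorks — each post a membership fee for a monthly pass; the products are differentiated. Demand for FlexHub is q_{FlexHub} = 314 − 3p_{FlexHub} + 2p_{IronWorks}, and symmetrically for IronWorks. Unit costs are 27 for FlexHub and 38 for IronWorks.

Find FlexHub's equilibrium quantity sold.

FlexHub's profit: π = (p_{FlexHub} − 27)(314 − 3p_{FlexHub} + 2p_{IronWorks}).
∂π/∂p_{FlexHub} = 395 − 6p_{FlexHub} + 2p_{IronWorks} = 0 ⇒ p_{FlexHub} = 395/6 + (1/3)p_{IronWorks}.
Similarly p_{IronWorks} = 214/3 + (1/3)p_{FlexHub}.
Substituting the second reaction function into the first: p_{FlexHub} = 395/6 + (1/3)(214/3 + (1/3)p_{FlexHub}), which gives (8/9)p_{FlexHub} = 1613/18 ⇒ p_{FlexHub} = 100.8125.
Then p_{IronWorks} = 214/3 + (1/3)·100.8125 = 104.9375.
q_{FlexHub} = 314 − 3·100.8125 + 2·104.9375 = 221.4375.

221.4375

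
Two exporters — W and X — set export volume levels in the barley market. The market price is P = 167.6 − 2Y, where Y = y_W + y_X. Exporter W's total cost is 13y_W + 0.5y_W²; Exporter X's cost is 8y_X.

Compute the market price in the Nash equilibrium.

Exporter W's profit: π = y_W(167.6 − 2(y_W + y_X)) − 13y_W − 0.5y_W².
∂π/∂y_W = 154.6 − 5y_W − 2y_X = 0, so y_W = 30.92 − 0.4y_X.
For X: ∂π/∂y_X = 159.6 − 4y_X − 2y_W = 0 ⇒ y_X = 39.9 − 0.5y_W.
Substituting the second reaction function into the first: y_W = 30.92 − 0.4(39.9 − 0.5y_W), which gives 0.8y_W = 14.96 ⇒ y_W = 18.7.
Then y_X = 39.9 − 0.5·18.7 = 30.55.
Equilibrium price: P = 167.6 − 2·49.25 = 69.1.

69.1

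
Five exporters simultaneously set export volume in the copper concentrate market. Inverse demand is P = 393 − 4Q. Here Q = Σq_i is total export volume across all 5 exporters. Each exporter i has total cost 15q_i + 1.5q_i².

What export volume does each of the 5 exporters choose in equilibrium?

14

A representative exporter's profit is π_i = q_i(393 − 4Q) − 15q_i − 1.5q_i², with Q = q_i + Σ_{j≠i} q_j.
First-order condition: 378 − 11q_i − 4Σ_{j≠i} q_j = 0.
In a symmetric equilibrium every exporter chooses the same q, so Σ_{j≠i} q_j = 4q. The condition becomes 378 − 27q = 0, giving q = 378/27 = 14.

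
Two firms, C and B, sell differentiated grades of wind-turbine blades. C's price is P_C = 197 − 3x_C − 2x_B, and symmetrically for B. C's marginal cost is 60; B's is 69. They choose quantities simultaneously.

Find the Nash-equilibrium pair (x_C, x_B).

17.6875, 15.4375

Firm C's profit: π = x_C(197 − 3x_C − 2x_B) − 60x_C.
∂π/∂x_C = 137 − 6x_C − 2x_B = 0 ⇒ x_C = 137/6 − (1/3)x_B.
Similarly x_B = 64/3 − (1/3)x_C.
Plugging x_B into C's best response: x_C = 137/6 − (1/3)(64/3 − (1/3)x_C) ⇒ (8/9)x_C = 283/18, so x_C = 17.6875.
Then x_B = 64/3 − (1/3)·17.6875 = 15.4375.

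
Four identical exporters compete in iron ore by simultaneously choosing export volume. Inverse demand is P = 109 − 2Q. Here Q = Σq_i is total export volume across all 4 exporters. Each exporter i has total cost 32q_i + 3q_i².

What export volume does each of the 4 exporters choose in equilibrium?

4.8125

A representative exporter's profit is π_i = q_i(109 − 2Q) − 32q_i − 3q_i², with Q = q_i + Σ_{j≠i} q_j.
First-order condition: 77 − 10q_i − 2Σ_{j≠i} q_j = 0.
Imposing symmetry (q_j = q for all j) turns Σ_{j≠i} q_j into 3q, so 77 = 16q and q = 4.8125.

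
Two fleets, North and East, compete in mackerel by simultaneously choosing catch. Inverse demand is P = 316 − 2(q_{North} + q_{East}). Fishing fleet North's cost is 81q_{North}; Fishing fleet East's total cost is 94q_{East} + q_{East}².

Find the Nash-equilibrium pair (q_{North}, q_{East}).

Fishing fleet North's profit: π = q_{North}(316 − 2(q_{North} + q_{East})) − 81q_{North}.
∂π/∂q_{North} = 235 − 4q_{North} − 2q_{East} = 0, so q_{North} = 58.75 − 0.5q_{East}.
For East: ∂π/∂q_{East} = 222 − 6q_{East} − 2q_{North} = 0 ⇒ q_{East} = 37 − (1/3)q_{North}.
Plugging q_{East} into North's best response: q_{North} = 58.75 − 0.5(37 − (1/3)q_{North}) ⇒ (5/6)q_{North} = 40.25, so q_{North} = 48.3.
Then q_{East} = 37 − (1/3)·48.3 = 20.9.

48.3, 20.9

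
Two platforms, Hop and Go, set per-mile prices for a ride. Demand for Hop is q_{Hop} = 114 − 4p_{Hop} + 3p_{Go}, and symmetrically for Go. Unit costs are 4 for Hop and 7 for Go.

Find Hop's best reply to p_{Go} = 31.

27.875

Hop's profit: π = (p_{Hop} − 4)(114 − 4p_{Hop} + 3p_{Go}).
∂π/∂p_{Hop} = 130 − 8p_{Hop} + 3p_{Go} = 0 ⇒ p_{Hop} = 16.25 + 0.375p_{Go}.
At p_{Go} = 31: p_{Hop} = 16.25 + 0.375·31 = 27.875.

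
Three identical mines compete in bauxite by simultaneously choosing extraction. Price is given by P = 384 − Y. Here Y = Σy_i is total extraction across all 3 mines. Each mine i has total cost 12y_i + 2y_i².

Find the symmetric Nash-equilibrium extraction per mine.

46.5

A representative mine's profit is π_i = y_i(384 − Y) − 12y_i − 2y_i², with Y = y_i + Σ_{j≠i} y_j.
First-order condition: 372 − 6y_i − Σ_{j≠i} y_j = 0.
With identical mines, set every y_j = y: then 372 − 6y − 2y = 0, i.e. y = 372/8 = 46.5.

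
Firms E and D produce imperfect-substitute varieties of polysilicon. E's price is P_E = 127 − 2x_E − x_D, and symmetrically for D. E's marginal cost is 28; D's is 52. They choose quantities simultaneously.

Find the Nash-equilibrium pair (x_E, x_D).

Firm E's profit: π = x_E(127 − 2x_E − x_D) − 28x_E.
∂π/∂x_E = 99 − 4x_E − x_D = 0 ⇒ x_E = 24.75 − 0.25x_D.
Similarly x_D = 18.75 − 0.25x_E.
Solving the two reaction functions simultaneously: (1 − (−0.25)(−0.25))x_E = 24.75 − 0.25·18.75, so 0.9375x_E = 20.0625 and x_E = 21.4.
Then x_D = 18.75 − 0.25·21.4 = 13.4.

21.4, 13.4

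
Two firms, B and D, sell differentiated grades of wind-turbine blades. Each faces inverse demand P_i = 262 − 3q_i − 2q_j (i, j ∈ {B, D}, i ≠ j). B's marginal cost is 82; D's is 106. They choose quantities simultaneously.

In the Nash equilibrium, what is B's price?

154

Firm B's profit: π = q_B(262 − 3q_B − 2q_D) − 82q_B.
∂π/∂q_B = 180 − 6q_B − 2q_D = 0 ⇒ q_B = 30 − (1/3)q_D.
Similarly q_D = 26 − (1/3)q_B.
Substituting the second reaction function into the first: q_B = 30 − (1/3)(26 − (1/3)q_B), which gives (8/9)q_B = 64/3 ⇒ q_B = 24.
Then q_D = 26 − (1/3)·24 = 18.
P_B = 262 − 3·24 − 2·18 = 154.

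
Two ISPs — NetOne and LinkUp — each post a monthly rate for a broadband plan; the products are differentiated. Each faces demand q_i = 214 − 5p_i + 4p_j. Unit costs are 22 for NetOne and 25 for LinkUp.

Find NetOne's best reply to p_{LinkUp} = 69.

NetOne's profit: π = (p_{NetOne} − 22)(214 − 5p_{NetOne} + 4p_{LinkUp}).
∂π/∂p_{NetOne} = 324 − 10p_{NetOne} + 4p_{LinkUp} = 0 ⇒ p_{NetOne} = 32.4 + 0.4p_{LinkUp}.
At p_{LinkUp} = 69: p_{NetOne} = 32.4 + 0.4·69 = 60.

60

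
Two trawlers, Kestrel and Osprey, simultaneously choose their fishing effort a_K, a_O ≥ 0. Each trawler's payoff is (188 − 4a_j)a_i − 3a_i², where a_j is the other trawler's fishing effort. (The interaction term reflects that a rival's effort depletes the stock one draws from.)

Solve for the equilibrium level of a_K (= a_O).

18.8

Kestrel's payoff is (188 − 4a_O)a_K − 3a_K².
∂π/∂a_K = 188 − 4a_O − 6a_K = 0, so a_K = 94/3 − (2/3)a_O.
The game is symmetric, so in equilibrium a_O = a_K: the reaction function gives (5/3)a_K = 94/3, hence a_K = 18.8.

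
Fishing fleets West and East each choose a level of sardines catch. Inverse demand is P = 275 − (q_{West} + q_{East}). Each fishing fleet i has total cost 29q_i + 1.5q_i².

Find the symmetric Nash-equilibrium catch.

41

Fishing fleet West's profit: π = q_{West}(275 − (q_{West} + q_{East})) − 29q_{West} − 1.5q_{West}².
∂π/∂q_{West} = 246 − 5q_{West} − q_{East} = 0, so q_{West} = 49.2 − 0.2q_{East}.
The game is symmetric, so in equilibrium q_{East} = q_{West}: the reaction function gives 1.2q_{West} = 49.2, hence q_{West} = 41.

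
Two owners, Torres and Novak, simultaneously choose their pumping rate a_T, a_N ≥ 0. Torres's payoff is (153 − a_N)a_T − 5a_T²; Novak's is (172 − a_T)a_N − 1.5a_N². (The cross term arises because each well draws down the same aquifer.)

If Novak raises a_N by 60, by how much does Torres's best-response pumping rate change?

-6

Expanding Torres's payoff: 153a_T − a_Na_T − 5a_T².
∂π/∂a_T = 153 − a_N − 10a_T = 0, so a_T = 15.3 − 0.1a_N.
The reaction-function slope is −0.1, so a 60-unit rise in a_N moves a_T by −0.1 × 60 = −6. Torres's best response falls — the actions are strategic substitutes.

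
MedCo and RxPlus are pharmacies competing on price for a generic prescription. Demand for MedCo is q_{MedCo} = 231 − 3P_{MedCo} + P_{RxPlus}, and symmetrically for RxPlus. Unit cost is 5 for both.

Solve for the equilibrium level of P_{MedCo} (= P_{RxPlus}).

49.2

MedCo's profit: π = (P_{MedCo} − 5)(231 − 3P_{MedCo} + P_{RxPlus}).
∂π/∂P_{MedCo} = 246 − 6P_{MedCo} + P_{RxPlus} = 0 ⇒ P_{MedCo} = 41 + (1/6)P_{RxPlus}.
The game is symmetric, so in equilibrium P_{RxPlus} = P_{MedCo}: the reaction function gives (5/6)P_{MedCo} = 41, hence P_{MedCo} = 49.2.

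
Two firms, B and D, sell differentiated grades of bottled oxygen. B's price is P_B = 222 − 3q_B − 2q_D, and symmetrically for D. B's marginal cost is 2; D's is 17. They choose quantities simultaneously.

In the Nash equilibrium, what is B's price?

Firm B's profit: π = q_B(222 − 3q_B − 2q_D) − 2q_B.
∂π/∂q_B = 220 − 6q_B − 2q_D = 0 ⇒ q_B = 110/3 − (1/3)q_D.
Similarly q_D = 205/6 − (1/3)q_B.
Plugging q_D into B's best response: q_B = 110/3 − (1/3)(205/6 − (1/3)q_B) ⇒ (8/9)q_B = 455/18, so q_B = 28.4375.
Then q_D = 205/6 − (1/3)·28.4375 = 24.6875.
P_B = 222 − 3·28.4375 − 2·24.6875 = 87.3125.

87.3125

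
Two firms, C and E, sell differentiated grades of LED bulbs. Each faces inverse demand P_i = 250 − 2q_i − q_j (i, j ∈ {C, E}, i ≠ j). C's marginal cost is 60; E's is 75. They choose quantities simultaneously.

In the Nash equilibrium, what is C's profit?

Firm C's profit: π = q_C(250 − 2q_C − q_E) − 60q_C.
∂π/∂q_C = 190 − 4q_C − q_E = 0 ⇒ q_C = 47.5 − 0.25q_E.
Similarly q_E = 43.75 − 0.25q_C.
Substituting the second reaction function into the first: q_C = 47.5 − 0.25(43.75 − 0.25q_C), which gives 0.9375q_C = 36.5625 ⇒ q_C = 39.
Then q_E = 43.75 − 0.25·39 = 34.
P_C = 250 − 2·39 − 34 = 138.
Profit = (138 − 60)·39 = 3042.

3042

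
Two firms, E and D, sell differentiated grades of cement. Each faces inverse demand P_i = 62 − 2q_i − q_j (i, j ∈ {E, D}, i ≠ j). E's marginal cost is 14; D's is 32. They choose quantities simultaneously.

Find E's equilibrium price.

35.6

Firm E's profit: π = q_E(62 − 2q_E − q_D) − 14q_E.
∂π/∂q_E = 48 − 4q_E − q_D = 0 ⇒ q_E = 12 − 0.25q_D.
Similarly q_D = 7.5 − 0.25q_E.
Substituting the second reaction function into the first: q_E = 12 − 0.25(7.5 − 0.25q_E), which gives 0.9375q_E = 10.125 ⇒ q_E = 10.8.
Then q_D = 7.5 − 0.25·10.8 = 4.8.
P_E = 62 − 2·10.8 − 4.8 = 35.6.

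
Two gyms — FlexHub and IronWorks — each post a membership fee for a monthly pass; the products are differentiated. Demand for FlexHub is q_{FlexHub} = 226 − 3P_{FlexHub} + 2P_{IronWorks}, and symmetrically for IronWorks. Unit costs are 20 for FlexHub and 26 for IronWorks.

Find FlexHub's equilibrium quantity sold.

FlexHub's profit: π = (P_{FlexHub} − 20)(226 − 3P_{FlexHub} + 2P_{IronWorks}).
∂π/∂P_{FlexHub} = 286 − 6P_{FlexHub} + 2P_{IronWorks} = 0 ⇒ P_{FlexHub} = 143/3 + (1/3)P_{IronWorks}.
Similarly P_{IronWorks} = 152/3 + (1/3)P_{FlexHub}.
Solving the two reaction functions simultaneously: (1 − (1/3)(1/3))P_{FlexHub} = 143/3 + (1/3)·(152/3), so (8/9)P_{FlexHub} = 581/9 and P_{FlexHub} = 72.625.
Then P_{IronWorks} = 152/3 + (1/3)·72.625 = 74.875.
q_{FlexHub} = 226 − 3·72.625 + 2·74.875 = 157.875.

157.875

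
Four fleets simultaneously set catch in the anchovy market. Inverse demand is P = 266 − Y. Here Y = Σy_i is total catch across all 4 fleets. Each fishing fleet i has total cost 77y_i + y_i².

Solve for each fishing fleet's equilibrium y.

A representative fishing fleet's profit is π_i = y_i(266 − Y) − 77y_i − y_i², with Y = y_i + Σ_{j≠i} y_j.
First-order condition: 189 − 4y_i − Σ_{j≠i} y_j = 0.
In a symmetric equilibrium every fishing fleet chooses the same y, so Σ_{j≠i} y_j = 3y. The condition becomes 189 − 7y = 0, giving y = 189/7 = 27.

27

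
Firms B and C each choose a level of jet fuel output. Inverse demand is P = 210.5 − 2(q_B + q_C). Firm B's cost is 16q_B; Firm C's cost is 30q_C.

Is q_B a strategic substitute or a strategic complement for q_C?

strategic substitutes

Firm B's profit: π = q_B(210.5 − 2(q_B + q_C)) − 16q_B.
∂π/∂q_B = 194.5 − 4q_B − 2q_C = 0, so q_B = 48.625 − 0.5q_C.
The best-response slope dq_B/dq_C = −0.5 < 0: the reaction function is downward-sloping, so the choices are strategic substitutes.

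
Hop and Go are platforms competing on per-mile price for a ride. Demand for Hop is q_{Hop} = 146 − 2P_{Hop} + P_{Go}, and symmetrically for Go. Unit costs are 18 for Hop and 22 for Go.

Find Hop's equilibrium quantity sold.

86.4

Hop's profit: π = (P_{Hop} − 18)(146 − 2P_{Hop} + P_{Go}).
∂π/∂P_{Hop} = 182 − 4P_{Hop} + P_{Go} = 0 ⇒ P_{Hop} = 45.5 + 0.25P_{Go}.
Similarly P_{Go} = 47.5 + 0.25P_{Hop}.
Plugging P_{Go} into Hop's best response: P_{Hop} = 45.5 + 0.25(47.5 + 0.25P_{Hop}) ⇒ 0.9375P_{Hop} = 57.375, so P_{Hop} = 61.2.
Then P_{Go} = 47.5 + 0.25·61.2 = 62.8.
q_{Hop} = 146 − 2·61.2 + 62.8 = 86.4.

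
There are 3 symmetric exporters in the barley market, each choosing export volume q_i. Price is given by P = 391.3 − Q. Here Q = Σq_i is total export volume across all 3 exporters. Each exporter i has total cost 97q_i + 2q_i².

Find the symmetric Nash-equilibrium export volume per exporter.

A representative exporter's profit is π_i = q_i(391.3 − Q) − 97q_i − 2q_i², with Q = q_i + Σ_{j≠i} q_j.
First-order condition: 294.3 − 6q_i − Σ_{j≠i} q_j = 0.
In a symmetric equilibrium every exporter chooses the same q, so Σ_{j≠i} q_j = 2q. The condition becomes 294.3 − 8q = 0, giving q = 294.3/8 = 36.7875.

36.7875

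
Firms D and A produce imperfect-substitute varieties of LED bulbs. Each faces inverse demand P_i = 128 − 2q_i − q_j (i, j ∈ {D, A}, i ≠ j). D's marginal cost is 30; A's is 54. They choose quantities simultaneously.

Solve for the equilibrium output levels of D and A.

Firm D's profit: π = q_D(128 − 2q_D − q_A) − 30q_D.
∂π/∂q_D = 98 − 4q_D − q_A = 0 ⇒ q_D = 24.5 − 0.25q_A.
Similarly q_A = 18.5 − 0.25q_D.
Substituting the second reaction function into the first: q_D = 24.5 − 0.25(18.5 − 0.25q_D), which gives 0.9375q_D = 19.875 ⇒ q_D = 21.2.
Then q_A = 18.5 − 0.25·21.2 = 13.2.

21.2, 13.2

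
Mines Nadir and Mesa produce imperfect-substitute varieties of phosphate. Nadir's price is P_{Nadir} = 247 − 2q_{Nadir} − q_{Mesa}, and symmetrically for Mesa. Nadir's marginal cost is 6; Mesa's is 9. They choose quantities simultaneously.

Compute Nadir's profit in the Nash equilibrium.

Mine Nadir's profit: π = q_{Nadir}(247 − 2q_{Nadir} − q_{Mesa}) − 6q_{Nadir}.
∂π/∂q_{Nadir} = 241 − 4q_{Nadir} − q_{Mesa} = 0 ⇒ q_{Nadir} = 60.25 − 0.25q_{Mesa}.
Similarly q_{Mesa} = 59.5 − 0.25q_{Nadir}.
Solving the two reaction functions simultaneously: (1 − (−0.25)(−0.25))q_{Nadir} = 60.25 − 0.25·59.5, so 0.9375q_{Nadir} = 45.375 and q_{Nadir} = 48.4.
Then q_{Mesa} = 59.5 − 0.25·48.4 = 47.4.
P_{Nadir} = 247 − 2·48.4 − 47.4 = 102.8.
Profit = (102.8 − 6)·48.4 = 4685.12.

4685.12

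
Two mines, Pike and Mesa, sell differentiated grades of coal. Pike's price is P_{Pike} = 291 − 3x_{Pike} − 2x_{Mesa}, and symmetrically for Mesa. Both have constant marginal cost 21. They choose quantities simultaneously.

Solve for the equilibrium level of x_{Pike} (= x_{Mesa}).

Mine Pike's profit: π = x_{Pike}(291 − 3x_{Pike} − 2x_{Mesa}) − 21x_{Pike}.
∂π/∂x_{Pike} = 270 − 6x_{Pike} − 2x_{Mesa} = 0 ⇒ x_{Pike} = 45 − (1/3)x_{Mesa}.
The game is symmetric, so in equilibrium x_{Mesa} = x_{Pike}: the reaction function gives (4/3)x_{Pike} = 45, hence x_{Pike} = 33.75.

33.75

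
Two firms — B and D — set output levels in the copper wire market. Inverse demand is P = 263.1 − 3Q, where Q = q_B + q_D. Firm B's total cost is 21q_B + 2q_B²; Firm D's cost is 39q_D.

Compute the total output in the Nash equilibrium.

45

Firm B's profit: π = q_B(263.1 − 3(q_B + q_D)) − 21q_B − 2q_B².
∂π/∂q_B = 242.1 − 10q_B − 3q_D = 0, so q_B = 24.21 − 0.3q_D.
For D: ∂π/∂q_D = 224.1 − 6q_D − 3q_B = 0 ⇒ q_D = 37.35 − 0.5q_B.
Plugging q_D into B's best response: q_B = 24.21 − 0.3(37.35 − 0.5q_B) ⇒ 0.85q_B = 13.005, so q_B = 15.3.
Then q_D = 37.35 − 0.5·15.3 = 29.7.
Total output: 15.3 + 29.7 = 45.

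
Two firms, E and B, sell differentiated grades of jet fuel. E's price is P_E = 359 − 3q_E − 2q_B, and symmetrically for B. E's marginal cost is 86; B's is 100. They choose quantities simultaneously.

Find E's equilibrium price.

Firm E's profit: π = q_E(359 − 3q_E − 2q_B) − 86q_E.
∂π/∂q_E = 273 − 6q_E − 2q_B = 0 ⇒ q_E = 45.5 − (1/3)q_B.
Similarly q_B = 259/6 − (1/3)q_E.
Substituting the second reaction function into the first: q_E = 45.5 − (1/3)(259/6 − (1/3)q_E), which gives (8/9)q_E = 280/9 ⇒ q_E = 35.
Then q_B = 259/6 − (1/3)·35 = 31.5.
P_E = 359 − 3·35 − 2·31.5 = 191.

191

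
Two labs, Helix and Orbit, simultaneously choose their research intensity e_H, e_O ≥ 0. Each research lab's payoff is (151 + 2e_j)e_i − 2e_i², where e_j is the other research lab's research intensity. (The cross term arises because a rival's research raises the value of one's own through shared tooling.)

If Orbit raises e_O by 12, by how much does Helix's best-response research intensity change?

6

Helix's payoff is (151 + 2e_O)e_H − 2e_H².
∂π/∂e_H = 151 + 2e_O − 4e_H = 0, so e_H = 37.75 + 0.5e_O.
The reaction-function slope is 0.5, so a 12-unit rise in e_O moves e_H by 0.5 × 12 = 6. Helix's best response rises — the actions are strategic complements.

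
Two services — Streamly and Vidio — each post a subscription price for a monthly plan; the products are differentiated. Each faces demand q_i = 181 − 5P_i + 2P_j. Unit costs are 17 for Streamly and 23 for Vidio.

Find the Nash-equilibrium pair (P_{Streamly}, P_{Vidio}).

Streamly's profit: π = (P_{Streamly} − 17)(181 − 5P_{Streamly} + 2P_{Vidio}).
∂π/∂P_{Streamly} = 266 − 10P_{Streamly} + 2P_{Vidio} = 0 ⇒ P_{Streamly} = 26.6 + 0.2P_{Vidio}.
Similarly P_{Vidio} = 29.6 + 0.2P_{Streamly}.
Substituting the second reaction function into the first: P_{Streamly} = 26.6 + 0.2(29.6 + 0.2P_{Streamly}), which gives 0.96P_{Streamly} = 32.52 ⇒ P_{Streamly} = 33.875.
Then P_{Vidio} = 29.6 + 0.2·33.875 = 36.375.

33.875, 36.375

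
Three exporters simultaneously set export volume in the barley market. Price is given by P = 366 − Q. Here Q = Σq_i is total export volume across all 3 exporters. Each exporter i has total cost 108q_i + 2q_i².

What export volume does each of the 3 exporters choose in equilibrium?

32.25

A representative exporter's profit is π_i = q_i(366 − Q) − 108q_i − 2q_i², with Q = q_i + Σ_{j≠i} q_j.
First-order condition: 258 − 6q_i − Σ_{j≠i} q_j = 0.
With identical exporters, set every q_j = q: then 258 − 6q − 2q = 0, i.e. q = 258/8 = 32.25.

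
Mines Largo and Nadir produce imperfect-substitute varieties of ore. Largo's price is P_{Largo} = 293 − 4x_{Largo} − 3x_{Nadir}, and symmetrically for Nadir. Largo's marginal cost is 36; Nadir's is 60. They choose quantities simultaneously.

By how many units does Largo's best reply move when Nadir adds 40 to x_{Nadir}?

-15

Mine Largo's profit: π = x_{Largo}(293 − 4x_{Largo} − 3x_{Nadir}) − 36x_{Largo}.
∂π/∂x_{Largo} = 257 − 8x_{Largo} − 3x_{Nadir} = 0 ⇒ x_{Largo} = 32.125 − 0.375x_{Nadir}.
The reaction-function slope is −0.375, so a 40-unit rise in x_{Nadir} moves x_{Largo} by −0.375 × 40 = −15. Largo's best response falls — the actions are strategic substitutes.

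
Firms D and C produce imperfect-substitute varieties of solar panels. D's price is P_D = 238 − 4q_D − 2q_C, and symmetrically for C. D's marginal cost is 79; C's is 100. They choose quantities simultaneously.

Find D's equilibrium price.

145.4

Firm D's profit: π = q_D(238 − 4q_D − 2q_C) − 79q_D.
∂π/∂q_D = 159 − 8q_D − 2q_C = 0 ⇒ q_D = 19.875 − 0.25q_C.
Similarly q_C = 17.25 − 0.25q_D.
Plugging q_C into D's best response: q_D = 19.875 − 0.25(17.25 − 0.25q_D) ⇒ 0.9375q_D = 15.5625, so q_D = 16.6.
Then q_C = 17.25 − 0.25·16.6 = 13.1.
P_D = 238 − 4·16.6 − 2·13.1 = 145.4.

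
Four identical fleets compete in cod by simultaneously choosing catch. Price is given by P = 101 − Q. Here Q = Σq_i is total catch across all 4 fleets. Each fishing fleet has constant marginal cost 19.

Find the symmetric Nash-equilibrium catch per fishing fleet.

16.4

A representative fishing fleet's profit is π_i = q_i(101 − Q) − 19q_i, with Q = q_i + Σ_{j≠i} q_j.
First-order condition: 82 − 2q_i − Σ_{j≠i} q_j = 0.
Imposing symmetry (q_j = q for all j) turns Σ_{j≠i} q_j into 3q, so 82 = 5q and q = 16.4.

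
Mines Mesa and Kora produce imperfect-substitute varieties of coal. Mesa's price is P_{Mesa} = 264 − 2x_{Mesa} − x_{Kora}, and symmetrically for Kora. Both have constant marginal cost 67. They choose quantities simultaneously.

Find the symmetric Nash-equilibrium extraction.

Mine Mesa's profit: π = x_{Mesa}(264 − 2x_{Mesa} − x_{Kora}) − 67x_{Mesa}.
∂π/∂x_{Mesa} = 197 − 4x_{Mesa} − x_{Kora} = 0 ⇒ x_{Mesa} = 49.25 − 0.25x_{Kora}.
The game is symmetric, so in equilibrium x_{Kora} = x_{Mesa}: the reaction function gives 1.25x_{Mesa} = 49.25, hence x_{Mesa} = 39.4.

39.4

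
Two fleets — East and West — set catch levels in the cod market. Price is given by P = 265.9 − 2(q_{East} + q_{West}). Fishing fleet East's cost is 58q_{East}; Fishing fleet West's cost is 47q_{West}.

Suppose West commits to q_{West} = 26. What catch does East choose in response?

Fishing fleet East's profit: π = q_{East}(265.9 − 2(q_{East} + q_{West})) − 58q_{East}.
∂π/∂q_{East} = 207.9 − 4q_{East} − 2q_{West} = 0, so q_{East} = 51.975 − 0.5q_{West}.
At q_{West} = 26: q_{East} = 51.975 − 0.5·26 = 38.975.

38.975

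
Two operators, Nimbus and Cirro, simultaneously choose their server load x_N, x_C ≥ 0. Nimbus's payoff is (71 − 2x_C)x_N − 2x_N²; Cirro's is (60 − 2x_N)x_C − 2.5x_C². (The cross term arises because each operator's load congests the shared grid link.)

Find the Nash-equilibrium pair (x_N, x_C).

Expanding Nimbus's payoff: 71x_N − 2x_Cx_N − 2x_N².
∂π/∂x_N = 71 − 2x_C − 4x_N = 0, so x_N = 17.75 − 0.5x_C.
Likewise for Cirro: x_C = 12 − 0.4x_N.
Solving the two reaction functions simultaneously: (1 − (−0.5)(−0.4))x_N = 17.75 − 0.5·12, so 0.8x_N = 11.75 and x_N = 14.6875.
Then x_C = 12 − 0.4·14.6875 = 6.125.

14.6875, 6.125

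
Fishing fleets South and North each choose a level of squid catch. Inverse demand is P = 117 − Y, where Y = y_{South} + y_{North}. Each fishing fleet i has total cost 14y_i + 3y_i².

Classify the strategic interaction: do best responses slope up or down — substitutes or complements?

Fishing fleet South's profit: π = y_{South}(117 − (y_{South} + y_{North})) − 14y_{South} − 3y_{South}².
∂π/∂y_{South} = 103 − 8y_{South} − y_{North} = 0, so y_{South} = 12.875 − 0.125y_{North}.
The best-response slope dy_{South}/dy_{North} = −0.125 < 0: the reaction function is downward-sloping, so the choices are strategic substitutes.

strategic substitutes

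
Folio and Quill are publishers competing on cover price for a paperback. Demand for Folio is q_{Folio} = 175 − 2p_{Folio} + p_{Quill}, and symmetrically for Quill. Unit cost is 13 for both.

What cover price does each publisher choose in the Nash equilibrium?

67

Folio's profit: π = (p_{Folio} − 13)(175 − 2p_{Folio} + p_{Quill}).
∂π/∂p_{Folio} = 201 − 4p_{Folio} + p_{Quill} = 0 ⇒ p_{Folio} = 50.25 + 0.25p_{Quill}.
Setting p_{Folio} = p_{Quill} in the reaction function: p_{Folio} = 50.25 + 0.25p_{Folio}, so p_{Folio} = 50.25 / 0.75 = 67.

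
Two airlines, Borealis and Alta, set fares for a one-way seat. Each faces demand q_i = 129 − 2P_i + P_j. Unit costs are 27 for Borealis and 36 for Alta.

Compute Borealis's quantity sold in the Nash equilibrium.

70.4

Borealis's profit: π = (P_{Borealis} − 27)(129 − 2P_{Borealis} + P_{Alta}).
∂π/∂P_{Borealis} = 183 − 4P_{Borealis} + P_{Alta} = 0 ⇒ P_{Borealis} = 45.75 + 0.25P_{Alta}.
Similarly P_{Alta} = 50.25 + 0.25P_{Borealis}.
Substituting the second reaction function into the first: P_{Borealis} = 45.75 + 0.25(50.25 + 0.25P_{Borealis}), which gives 0.9375P_{Borealis} = 58.3125 ⇒ P_{Borealis} = 62.2.
Then P_{Alta} = 50.25 + 0.25·62.2 = 65.8.
q_{Borealis} = 129 − 2·62.2 + 65.8 = 70.4.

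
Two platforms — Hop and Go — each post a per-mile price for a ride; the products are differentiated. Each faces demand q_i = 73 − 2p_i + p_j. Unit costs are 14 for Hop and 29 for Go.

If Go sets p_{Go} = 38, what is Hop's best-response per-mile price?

34.75

Hop's profit: π = (p_{Hop} − 14)(73 − 2p_{Hop} + p_{Go}).
∂π/∂p_{Hop} = 101 − 4p_{Hop} + p_{Go} = 0 ⇒ p_{Hop} = 25.25 + 0.25p_{Go}.
At p_{Go} = 38: p_{Hop} = 25.25 + 0.25·38 = 34.75.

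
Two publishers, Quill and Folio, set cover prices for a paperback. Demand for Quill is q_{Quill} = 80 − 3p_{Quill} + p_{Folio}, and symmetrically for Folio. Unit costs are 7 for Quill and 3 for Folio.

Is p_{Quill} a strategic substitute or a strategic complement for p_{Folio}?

strategic complements

Quill's profit: π = (p_{Quill} − 7)(80 − 3p_{Quill} + p_{Folio}).
∂π/∂p_{Quill} = 101 − 6p_{Quill} + p_{Folio} = 0 ⇒ p_{Quill} = 101/6 + (1/6)p_{Folio}.
The best-response slope dp_{Quill}/dp_{Folio} = 1/6 > 0: the reaction function is upward-sloping, so the choices are strategic complements.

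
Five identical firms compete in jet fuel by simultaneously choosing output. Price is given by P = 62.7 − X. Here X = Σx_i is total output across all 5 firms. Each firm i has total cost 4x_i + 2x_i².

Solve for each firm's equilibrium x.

A representative firm's profit is π_i = x_i(62.7 − X) − 4x_i − 2x_i², with X = x_i + Σ_{j≠i} x_j.
First-order condition: 58.7 − 6x_i − Σ_{j≠i} x_j = 0.
In a symmetric equilibrium every firm chooses the same x, so Σ_{j≠i} x_j = 4x. The condition becomes 58.7 − 10x = 0, giving x = 58.7/10 = 5.87.

5.87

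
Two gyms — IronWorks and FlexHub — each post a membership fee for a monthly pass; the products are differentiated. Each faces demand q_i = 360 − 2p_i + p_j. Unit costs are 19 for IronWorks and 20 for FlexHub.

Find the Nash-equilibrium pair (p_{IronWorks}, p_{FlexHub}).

132.8, 133.2

IronWorks's profit: π = (p_{IronWorks} − 19)(360 − 2p_{IronWorks} + p_{FlexHub}).
∂π/∂p_{IronWorks} = 398 − 4p_{IronWorks} + p_{FlexHub} = 0 ⇒ p_{IronWorks} = 99.5 + 0.25p_{FlexHub}.
Similarly p_{FlexHub} = 100 + 0.25p_{IronWorks}.
Plugging p_{FlexHub} into IronWorks's best response: p_{IronWorks} = 99.5 + 0.25(100 + 0.25p_{IronWorks}) ⇒ 0.9375p_{IronWorks} = 124.5, so p_{IronWorks} = 132.8.
Then p_{FlexHub} = 100 + 0.25·132.8 = 133.2.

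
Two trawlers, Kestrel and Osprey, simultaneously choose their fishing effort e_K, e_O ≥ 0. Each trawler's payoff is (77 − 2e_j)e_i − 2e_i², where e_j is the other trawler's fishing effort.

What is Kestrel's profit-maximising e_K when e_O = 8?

15.25

Kestrel's payoff is (77 − 2e_O)e_K − 2e_K².
∂π/∂e_K = 77 − 2e_O − 4e_K = 0, so e_K = 19.25 − 0.5e_O.
At e_O = 8: e_K = 19.25 − 0.5·8 = 15.25.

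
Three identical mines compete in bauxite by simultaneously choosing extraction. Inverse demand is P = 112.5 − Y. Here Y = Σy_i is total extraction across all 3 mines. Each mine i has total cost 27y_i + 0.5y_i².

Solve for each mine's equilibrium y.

A representative mine's profit is π_i = y_i(112.5 − Y) − 27y_i − 0.5y_i², with Y = y_i + Σ_{j≠i} y_j.
First-order condition: 85.5 − 3y_i − Σ_{j≠i} y_j = 0.
With identical mines, set every y_j = y: then 85.5 − 3y − 2y = 0, i.e. y = 85.5/5 = 17.1.

17.1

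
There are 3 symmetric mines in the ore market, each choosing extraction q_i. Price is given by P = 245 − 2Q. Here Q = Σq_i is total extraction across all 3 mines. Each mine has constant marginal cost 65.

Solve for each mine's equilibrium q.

22.5

A representative mine's profit is π_i = q_i(245 − 2Q) − 65q_i, with Q = q_i + Σ_{j≠i} q_j.
First-order condition: 180 − 4q_i − 2Σ_{j≠i} q_j = 0.
In a symmetric equilibrium every mine chooses the same q, so Σ_{j≠i} q_j = 2q. The condition becomes 180 − 8q = 0, giving q = 180/8 = 22.5.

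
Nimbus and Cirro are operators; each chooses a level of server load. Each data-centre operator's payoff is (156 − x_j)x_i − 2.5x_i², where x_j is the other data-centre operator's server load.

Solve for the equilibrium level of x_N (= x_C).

Nimbus's payoff is (156 − x_C)x_N − 2.5x_N².
∂π/∂x_N = 156 − x_C − 5x_N = 0, so x_N = 31.2 − 0.2x_C.
By symmetry x_C = x_N; substituting into the reaction function, 1.2x_N = 31.2 and x_N = 26.

26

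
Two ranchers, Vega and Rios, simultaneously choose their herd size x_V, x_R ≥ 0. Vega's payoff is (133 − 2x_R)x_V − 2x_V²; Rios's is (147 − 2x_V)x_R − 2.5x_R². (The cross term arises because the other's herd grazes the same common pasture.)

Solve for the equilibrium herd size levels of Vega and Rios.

Expanding Vega's payoff: 133x_V − 2x_Rx_V − 2x_V².
∂π/∂x_V = 133 − 2x_R − 4x_V = 0, so x_V = 33.25 − 0.5x_R.
Likewise for Rios: x_R = 29.4 − 0.4x_V.
Solving the two reaction functions simultaneously: (1 − (−0.5)(−0.4))x_V = 33.25 − 0.5·29.4, so 0.8x_V = 18.55 and x_V = 23.1875.
Then x_R = 29.4 − 0.4·23.1875 = 20.125.

23.1875, 20.125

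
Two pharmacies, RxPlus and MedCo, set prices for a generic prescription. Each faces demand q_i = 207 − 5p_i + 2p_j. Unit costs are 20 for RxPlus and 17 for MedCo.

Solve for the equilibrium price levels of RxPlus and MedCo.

RxPlus's profit: π = (p_{RxPlus} − 20)(207 − 5p_{RxPlus} + 2p_{MedCo}).
∂π/∂p_{RxPlus} = 307 − 10p_{RxPlus} + 2p_{MedCo} = 0 ⇒ p_{RxPlus} = 30.7 + 0.2p_{MedCo}.
Similarly p_{MedCo} = 29.2 + 0.2p_{RxPlus}.
Solving the two reaction functions simultaneously: (1 − (0.2)(0.2))p_{RxPlus} = 30.7 + 0.2·29.2, so 0.96p_{RxPlus} = 36.54 and p_{RxPlus} = 38.0625.
Then p_{MedCo} = 29.2 + 0.2·38.0625 = 36.8125.

38.0625, 36.8125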